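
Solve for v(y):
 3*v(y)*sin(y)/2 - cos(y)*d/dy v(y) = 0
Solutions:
 v(y) = C1/cos(y)^(3/2)


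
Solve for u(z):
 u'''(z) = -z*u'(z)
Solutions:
 u(z) = C1 + Integral(C2*airyai(-z) + C3*airybi(-z), z)


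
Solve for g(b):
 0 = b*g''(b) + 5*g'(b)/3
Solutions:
 g(b) = C1 + C2/b^(2/3)


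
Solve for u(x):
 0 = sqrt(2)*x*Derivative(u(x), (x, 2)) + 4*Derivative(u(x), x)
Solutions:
 u(x) = C1 + C2*x^(1 - 2*sqrt(2))


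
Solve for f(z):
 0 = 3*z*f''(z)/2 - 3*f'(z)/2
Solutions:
 f(z) = C1 + C2*z^2


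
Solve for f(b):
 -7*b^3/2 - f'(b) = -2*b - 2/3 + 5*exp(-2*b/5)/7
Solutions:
 f(b) = C1 - 7*b^4/8 + b^2 + 2*b/3 + 25*exp(-2*b/5)/14


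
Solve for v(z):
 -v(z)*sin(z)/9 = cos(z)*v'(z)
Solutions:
 v(z) = C1*cos(z)^(1/9)


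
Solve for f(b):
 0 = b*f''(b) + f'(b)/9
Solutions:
 f(b) = C1 + C2*b^(8/9)


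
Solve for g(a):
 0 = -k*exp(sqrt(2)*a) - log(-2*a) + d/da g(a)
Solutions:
 g(a) = C1 + a*log(-a) + a*(-1 + log(2)) + sqrt(2)*k*exp(sqrt(2)*a)/2


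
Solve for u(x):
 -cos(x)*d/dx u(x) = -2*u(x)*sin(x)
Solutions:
 u(x) = C1/cos(x)^2


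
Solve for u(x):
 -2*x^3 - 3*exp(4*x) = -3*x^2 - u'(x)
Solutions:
 u(x) = C1 + x^4/2 - x^3 + 3*exp(4*x)/4


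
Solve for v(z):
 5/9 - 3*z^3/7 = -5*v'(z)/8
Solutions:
 v(z) = C1 + 6*z^4/35 - 8*z/9


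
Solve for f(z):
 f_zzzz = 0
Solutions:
 f(z) = C1 + C2*z + C3*z^2 + C4*z^3


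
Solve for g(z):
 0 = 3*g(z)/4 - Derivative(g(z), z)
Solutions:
 g(z) = C1*exp(3*z/4)


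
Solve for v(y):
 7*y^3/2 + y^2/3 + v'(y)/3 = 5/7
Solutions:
 v(y) = C1 - 21*y^4/8 - y^3/3 + 15*y/7


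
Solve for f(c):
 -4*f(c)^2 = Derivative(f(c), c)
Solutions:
 f(c) = 1/(C1 + 4*c)


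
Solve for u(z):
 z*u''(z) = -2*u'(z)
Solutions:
 u(z) = C1 + C2/z


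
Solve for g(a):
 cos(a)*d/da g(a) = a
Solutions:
 g(a) = C1 + Integral(a/cos(a), a)


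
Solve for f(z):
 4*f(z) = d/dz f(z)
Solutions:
 f(z) = C1*exp(4*z)


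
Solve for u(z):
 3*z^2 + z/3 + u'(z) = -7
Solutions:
 u(z) = C1 - z^3 - z^2/6 - 7*z


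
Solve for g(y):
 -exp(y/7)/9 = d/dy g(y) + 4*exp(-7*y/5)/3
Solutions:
 g(y) = C1 - 7*exp(y/7)/9 + 20*exp(-7*y/5)/21


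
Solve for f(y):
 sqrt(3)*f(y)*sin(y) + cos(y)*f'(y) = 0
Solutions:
 f(y) = C1*cos(y)^(sqrt(3))


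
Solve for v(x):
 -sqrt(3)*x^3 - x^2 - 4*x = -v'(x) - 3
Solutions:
 v(x) = C1 + sqrt(3)*x^4/4 + x^3/3 + 2*x^2 - 3*x


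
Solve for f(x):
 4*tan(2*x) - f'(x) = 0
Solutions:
 f(x) = C1 - 2*log(cos(2*x))


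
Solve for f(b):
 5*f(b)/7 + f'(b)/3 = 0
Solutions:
 f(b) = C1*exp(-15*b/7)


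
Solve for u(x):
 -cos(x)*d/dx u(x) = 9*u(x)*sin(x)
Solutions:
 u(x) = C1*cos(x)^9


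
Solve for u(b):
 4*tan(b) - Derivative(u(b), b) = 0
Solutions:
 u(b) = C1 - 4*log(cos(b))


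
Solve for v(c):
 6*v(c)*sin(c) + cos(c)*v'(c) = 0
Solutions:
 v(c) = C1*cos(c)^6


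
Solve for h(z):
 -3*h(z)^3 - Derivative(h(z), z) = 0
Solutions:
 h(z) = -sqrt(2)*sqrt(-1/(C1 - 3*z))/2
 h(z) = sqrt(2)*sqrt(-1/(C1 - 3*z))/2


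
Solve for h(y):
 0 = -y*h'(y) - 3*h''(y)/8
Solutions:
 h(y) = C1 + C2*erf(2*sqrt(3)*y/3)


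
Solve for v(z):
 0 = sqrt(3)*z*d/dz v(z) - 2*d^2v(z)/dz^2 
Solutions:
 v(z) = C1 + C2*erfi(3^(1/4)*z/2)


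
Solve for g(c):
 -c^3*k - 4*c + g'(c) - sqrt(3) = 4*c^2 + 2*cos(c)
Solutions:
 g(c) = C1 + c^4*k/4 + 4*c^3/3 + 2*c^2 + sqrt(3)*c + 2*sin(c)


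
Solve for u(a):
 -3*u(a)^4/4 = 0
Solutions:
 u(a) = 0


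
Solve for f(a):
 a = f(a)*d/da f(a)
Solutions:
 f(a) = -sqrt(C1 + a^2)
 f(a) = sqrt(C1 + a^2)


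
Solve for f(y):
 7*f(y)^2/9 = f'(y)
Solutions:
 f(y) = -9/(C1 + 7*y)


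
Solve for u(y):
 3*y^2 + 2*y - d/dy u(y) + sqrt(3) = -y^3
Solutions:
 u(y) = C1 + y^4/4 + y^3 + y^2 + sqrt(3)*y


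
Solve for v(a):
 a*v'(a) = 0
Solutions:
 v(a) = C1


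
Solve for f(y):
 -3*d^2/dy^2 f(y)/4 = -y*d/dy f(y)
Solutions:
 f(y) = C1 + C2*erfi(sqrt(6)*y/3)


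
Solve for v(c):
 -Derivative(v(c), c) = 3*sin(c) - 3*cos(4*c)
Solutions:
 v(c) = C1 + 3*sin(4*c)/4 + 3*cos(c)


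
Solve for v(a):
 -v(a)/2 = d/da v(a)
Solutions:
 v(a) = C1*exp(-a/2)


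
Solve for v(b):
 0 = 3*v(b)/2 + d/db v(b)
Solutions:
 v(b) = C1*exp(-3*b/2)


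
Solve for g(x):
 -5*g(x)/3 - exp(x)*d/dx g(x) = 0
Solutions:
 g(x) = C1*exp(5*exp(-x)/3)


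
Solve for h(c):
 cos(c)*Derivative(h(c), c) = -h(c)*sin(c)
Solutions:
 h(c) = C1*cos(c)


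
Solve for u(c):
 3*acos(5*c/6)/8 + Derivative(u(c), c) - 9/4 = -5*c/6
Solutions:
 u(c) = C1 - 5*c^2/12 - 3*c*acos(5*c/6)/8 + 9*c/4 + 3*sqrt(36 - 25*c^2)/40


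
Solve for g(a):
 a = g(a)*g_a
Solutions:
 g(a) = -sqrt(C1 + a^2)
 g(a) = sqrt(C1 + a^2)


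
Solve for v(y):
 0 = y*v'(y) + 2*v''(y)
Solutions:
 v(y) = C1 + C2*erf(y/2)


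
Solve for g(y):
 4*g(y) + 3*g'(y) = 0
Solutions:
 g(y) = C1*exp(-4*y/3)


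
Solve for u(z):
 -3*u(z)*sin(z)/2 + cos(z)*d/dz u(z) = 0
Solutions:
 u(z) = C1/cos(z)^(3/2)


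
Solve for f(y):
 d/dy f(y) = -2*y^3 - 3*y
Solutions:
 f(y) = C1 - y^4/2 - 3*y^2/2


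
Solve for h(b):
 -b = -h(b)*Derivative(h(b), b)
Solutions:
 h(b) = -sqrt(C1 + b^2)
 h(b) = sqrt(C1 + b^2)


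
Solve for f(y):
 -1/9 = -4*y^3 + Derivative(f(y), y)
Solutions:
 f(y) = C1 + y^4 - y/9


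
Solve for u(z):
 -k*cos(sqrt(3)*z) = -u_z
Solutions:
 u(z) = C1 + sqrt(3)*k*sin(sqrt(3)*z)/3


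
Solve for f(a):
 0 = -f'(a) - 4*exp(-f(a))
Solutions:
 f(a) = log(C1 - 4*a)


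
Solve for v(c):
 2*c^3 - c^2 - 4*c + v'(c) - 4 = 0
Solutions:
 v(c) = C1 - c^4/2 + c^3/3 + 2*c^2 + 4*c


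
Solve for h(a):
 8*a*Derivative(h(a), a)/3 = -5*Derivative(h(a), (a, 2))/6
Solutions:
 h(a) = C1 + C2*erf(2*sqrt(10)*a/5)


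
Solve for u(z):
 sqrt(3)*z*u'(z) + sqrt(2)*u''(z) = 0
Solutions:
 u(z) = C1 + C2*erf(6^(1/4)*z/2)


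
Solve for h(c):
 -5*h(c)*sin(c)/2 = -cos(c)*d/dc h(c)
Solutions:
 h(c) = C1/cos(c)^(5/2)


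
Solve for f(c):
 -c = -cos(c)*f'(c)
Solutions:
 f(c) = C1 + Integral(c/cos(c), c)


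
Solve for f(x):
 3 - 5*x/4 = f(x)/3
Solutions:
 f(x) = 9 - 15*x/4


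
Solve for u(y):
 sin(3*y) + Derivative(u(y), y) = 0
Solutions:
 u(y) = C1 + cos(3*y)/3


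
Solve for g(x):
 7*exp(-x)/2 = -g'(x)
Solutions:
 g(x) = C1 + 7*exp(-x)/2


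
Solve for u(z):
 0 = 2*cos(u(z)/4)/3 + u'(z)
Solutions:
 2*z/3 - 2*log(sin(u(z)/4) - 1) + 2*log(sin(u(z)/4) + 1) = C1


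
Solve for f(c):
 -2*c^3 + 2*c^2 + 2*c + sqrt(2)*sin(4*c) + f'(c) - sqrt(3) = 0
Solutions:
 f(c) = C1 + c^4/2 - 2*c^3/3 - c^2 + sqrt(3)*c + sqrt(2)*cos(4*c)/4


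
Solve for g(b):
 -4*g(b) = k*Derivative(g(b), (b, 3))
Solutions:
 g(b) = C1*exp(2^(2/3)*b*(-1/k)^(1/3)) + C2*exp(2^(2/3)*b*(-1/k)^(1/3)*(-1 + sqrt(3)*I)/2) + C3*exp(-2^(2/3)*b*(-1/k)^(1/3)*(1 + sqrt(3)*I)/2)


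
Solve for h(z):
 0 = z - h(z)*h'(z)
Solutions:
 h(z) = -sqrt(C1 + z^2)
 h(z) = sqrt(C1 + z^2)


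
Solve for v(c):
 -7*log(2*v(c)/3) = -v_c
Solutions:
 -Integral(1/(log(_y) - log(3) + log(2)), (_y, v(c)))/7 = C1 - c


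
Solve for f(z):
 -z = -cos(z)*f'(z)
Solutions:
 f(z) = C1 + Integral(z/cos(z), z)


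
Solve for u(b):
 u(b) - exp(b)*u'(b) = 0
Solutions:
 u(b) = C1*exp(-exp(-b))


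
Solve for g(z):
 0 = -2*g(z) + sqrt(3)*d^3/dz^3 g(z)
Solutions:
 g(z) = C3*exp(2^(1/3)*3^(5/6)*z/3) + (C1*sin(6^(1/3)*z/2) + C2*cos(6^(1/3)*z/2))*exp(-2^(1/3)*3^(5/6)*z/6)


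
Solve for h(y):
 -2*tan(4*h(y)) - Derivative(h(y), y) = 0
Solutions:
 h(y) = -asin(C1*exp(-8*y))/4 + pi/4
 h(y) = asin(C1*exp(-8*y))/4


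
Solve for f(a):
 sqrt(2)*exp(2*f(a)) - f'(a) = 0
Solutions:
 f(a) = log(-sqrt(-1/(C1 + sqrt(2)*a))) - log(2)/2
 f(a) = log(-1/(C1 + sqrt(2)*a))/2 - log(2)/2


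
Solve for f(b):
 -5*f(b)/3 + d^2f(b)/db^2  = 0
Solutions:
 f(b) = C1*exp(-sqrt(15)*b/3) + C2*exp(sqrt(15)*b/3)


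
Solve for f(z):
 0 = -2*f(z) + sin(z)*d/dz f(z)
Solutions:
 f(z) = C1*(cos(z) - 1)/(cos(z) + 1)


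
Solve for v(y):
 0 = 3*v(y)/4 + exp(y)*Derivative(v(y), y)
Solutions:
 v(y) = C1*exp(3*exp(-y)/4)


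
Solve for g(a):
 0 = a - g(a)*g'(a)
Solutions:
 g(a) = -sqrt(C1 + a^2)
 g(a) = sqrt(C1 + a^2)


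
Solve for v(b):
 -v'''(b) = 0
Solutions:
 v(b) = C1 + C2*b + C3*b^2


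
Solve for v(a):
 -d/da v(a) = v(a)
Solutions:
 v(a) = C1*exp(-a)


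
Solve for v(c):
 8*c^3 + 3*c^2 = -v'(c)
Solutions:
 v(c) = C1 - 2*c^4 - c^3


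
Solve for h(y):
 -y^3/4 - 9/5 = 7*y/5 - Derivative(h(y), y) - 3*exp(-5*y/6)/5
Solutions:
 h(y) = C1 + y^4/16 + 7*y^2/10 + 9*y/5 + 18*exp(-5*y/6)/25


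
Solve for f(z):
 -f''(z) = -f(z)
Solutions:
 f(z) = C1*exp(-z) + C2*exp(z)


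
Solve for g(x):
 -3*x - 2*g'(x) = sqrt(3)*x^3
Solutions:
 g(x) = C1 - sqrt(3)*x^4/8 - 3*x^2/4


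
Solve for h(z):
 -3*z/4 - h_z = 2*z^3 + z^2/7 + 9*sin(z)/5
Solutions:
 h(z) = C1 - z^4/2 - z^3/21 - 3*z^2/8 + 9*cos(z)/5


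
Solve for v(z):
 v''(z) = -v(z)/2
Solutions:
 v(z) = C1*sin(sqrt(2)*z/2) + C2*cos(sqrt(2)*z/2)


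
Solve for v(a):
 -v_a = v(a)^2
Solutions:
 v(a) = 1/(C1 + a)


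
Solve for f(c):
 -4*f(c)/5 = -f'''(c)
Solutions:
 f(c) = C3*exp(10^(2/3)*c/5) + (C1*sin(10^(2/3)*sqrt(3)*c/10) + C2*cos(10^(2/3)*sqrt(3)*c/10))*exp(-10^(2/3)*c/10)


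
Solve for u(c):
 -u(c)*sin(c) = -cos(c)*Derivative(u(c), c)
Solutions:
 u(c) = C1/cos(c)


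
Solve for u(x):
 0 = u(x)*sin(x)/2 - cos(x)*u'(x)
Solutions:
 u(x) = C1/sqrt(cos(x))


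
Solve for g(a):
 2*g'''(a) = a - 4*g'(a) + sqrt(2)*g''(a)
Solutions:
 g(a) = C1 + a^2/8 + sqrt(2)*a/16 + (C2*sin(sqrt(30)*a/4) + C3*cos(sqrt(30)*a/4))*exp(sqrt(2)*a/4)


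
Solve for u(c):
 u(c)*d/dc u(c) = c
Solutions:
 u(c) = -sqrt(C1 + c^2)
 u(c) = sqrt(C1 + c^2)


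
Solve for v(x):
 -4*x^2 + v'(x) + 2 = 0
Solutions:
 v(x) = C1 + 4*x^3/3 - 2*x


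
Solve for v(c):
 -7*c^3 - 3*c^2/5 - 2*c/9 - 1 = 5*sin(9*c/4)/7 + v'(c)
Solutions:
 v(c) = C1 - 7*c^4/4 - c^3/5 - c^2/9 - c + 20*cos(9*c/4)/63


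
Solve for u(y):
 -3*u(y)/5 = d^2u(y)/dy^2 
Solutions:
 u(y) = C1*sin(sqrt(15)*y/5) + C2*cos(sqrt(15)*y/5)


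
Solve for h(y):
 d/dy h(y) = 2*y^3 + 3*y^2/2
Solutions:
 h(y) = C1 + y^4/2 + y^3/2


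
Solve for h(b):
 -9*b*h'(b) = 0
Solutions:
 h(b) = C1


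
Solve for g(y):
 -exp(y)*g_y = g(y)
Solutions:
 g(y) = C1*exp(exp(-y))


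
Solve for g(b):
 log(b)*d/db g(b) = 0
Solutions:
 g(b) = C1


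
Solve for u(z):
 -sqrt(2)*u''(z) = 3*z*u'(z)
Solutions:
 u(z) = C1 + C2*erf(2^(1/4)*sqrt(3)*z/2)


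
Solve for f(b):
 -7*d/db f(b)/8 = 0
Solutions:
 f(b) = C1


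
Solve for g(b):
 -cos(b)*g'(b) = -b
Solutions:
 g(b) = C1 + Integral(b/cos(b), b)


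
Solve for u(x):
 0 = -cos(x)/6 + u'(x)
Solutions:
 u(x) = C1 + sin(x)/6


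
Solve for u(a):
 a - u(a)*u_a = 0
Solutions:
 u(a) = -sqrt(C1 + a^2)
 u(a) = sqrt(C1 + a^2)


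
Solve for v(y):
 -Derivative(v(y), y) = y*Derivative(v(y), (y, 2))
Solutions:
 v(y) = C1 + C2*log(y)


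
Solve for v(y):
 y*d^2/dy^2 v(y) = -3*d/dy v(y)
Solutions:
 v(y) = C1 + C2/y^2


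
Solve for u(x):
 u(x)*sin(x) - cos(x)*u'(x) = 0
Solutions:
 u(x) = C1/cos(x)


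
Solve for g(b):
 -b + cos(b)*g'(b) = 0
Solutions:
 g(b) = C1 + Integral(b/cos(b), b)


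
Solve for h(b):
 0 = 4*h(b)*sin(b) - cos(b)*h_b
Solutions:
 h(b) = C1/cos(b)^4


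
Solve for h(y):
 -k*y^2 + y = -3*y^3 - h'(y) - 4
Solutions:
 h(y) = C1 + k*y^3/3 - 3*y^4/4 - y^2/2 - 4*y


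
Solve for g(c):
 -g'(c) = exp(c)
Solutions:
 g(c) = C1 - exp(c)


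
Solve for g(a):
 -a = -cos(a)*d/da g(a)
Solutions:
 g(a) = C1 + Integral(a/cos(a), a)


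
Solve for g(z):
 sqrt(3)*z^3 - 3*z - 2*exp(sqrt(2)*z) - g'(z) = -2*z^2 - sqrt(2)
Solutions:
 g(z) = C1 + sqrt(3)*z^4/4 + 2*z^3/3 - 3*z^2/2 + sqrt(2)*z - sqrt(2)*exp(sqrt(2)*z)


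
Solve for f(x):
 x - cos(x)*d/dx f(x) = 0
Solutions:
 f(x) = C1 + Integral(x/cos(x), x)


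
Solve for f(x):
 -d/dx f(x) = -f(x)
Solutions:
 f(x) = C1*exp(x)


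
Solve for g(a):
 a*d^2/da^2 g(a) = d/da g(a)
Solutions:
 g(a) = C1 + C2*a^2


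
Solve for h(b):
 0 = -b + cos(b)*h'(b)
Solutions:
 h(b) = C1 + Integral(b/cos(b), b)


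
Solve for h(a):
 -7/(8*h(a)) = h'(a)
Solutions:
 h(a) = -sqrt(C1 - 7*a)/2
 h(a) = sqrt(C1 - 7*a)/2


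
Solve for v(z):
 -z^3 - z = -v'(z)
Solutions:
 v(z) = C1 + z^4/4 + z^2/2


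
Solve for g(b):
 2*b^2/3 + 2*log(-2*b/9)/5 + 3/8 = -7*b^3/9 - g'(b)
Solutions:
 g(b) = C1 - 7*b^4/36 - 2*b^3/9 - 2*b*log(-b)/5 + b*(-16*log(2) + 1 + 32*log(3))/40


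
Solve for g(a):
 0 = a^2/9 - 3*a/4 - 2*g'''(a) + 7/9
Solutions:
 g(a) = C1 + C2*a + C3*a^2 + a^5/1080 - a^4/64 + 7*a^3/108


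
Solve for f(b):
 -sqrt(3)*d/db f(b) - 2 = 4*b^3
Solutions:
 f(b) = C1 - sqrt(3)*b^4/3 - 2*sqrt(3)*b/3


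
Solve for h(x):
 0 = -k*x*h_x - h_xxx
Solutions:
 h(x) = C1 + Integral(C2*airyai(x*(-k)^(1/3)) + C3*airybi(x*(-k)^(1/3)), x)


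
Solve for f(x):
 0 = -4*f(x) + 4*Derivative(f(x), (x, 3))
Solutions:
 f(x) = C3*exp(x) + (C1*sin(sqrt(3)*x/2) + C2*cos(sqrt(3)*x/2))*exp(-x/2)


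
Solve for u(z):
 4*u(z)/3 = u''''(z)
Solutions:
 u(z) = C1*exp(-sqrt(2)*3^(3/4)*z/3) + C2*exp(sqrt(2)*3^(3/4)*z/3) + C3*sin(sqrt(2)*3^(3/4)*z/3) + C4*cos(sqrt(2)*3^(3/4)*z/3)


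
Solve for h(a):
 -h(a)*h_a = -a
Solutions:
 h(a) = -sqrt(C1 + a^2)
 h(a) = sqrt(C1 + a^2)


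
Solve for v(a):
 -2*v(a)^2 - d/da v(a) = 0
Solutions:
 v(a) = 1/(C1 + 2*a)


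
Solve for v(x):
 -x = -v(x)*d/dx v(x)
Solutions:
 v(x) = -sqrt(C1 + x^2)
 v(x) = sqrt(C1 + x^2)


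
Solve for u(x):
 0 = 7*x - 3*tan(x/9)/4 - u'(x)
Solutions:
 u(x) = C1 + 7*x^2/2 + 27*log(cos(x/9))/4


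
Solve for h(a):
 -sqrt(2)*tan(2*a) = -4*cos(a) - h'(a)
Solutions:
 h(a) = C1 - sqrt(2)*log(cos(2*a))/2 - 4*sin(a)


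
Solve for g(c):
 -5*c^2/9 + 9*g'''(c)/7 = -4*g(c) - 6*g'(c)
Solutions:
 g(c) = C1*exp(-14^(1/3)*c*(-(3 + sqrt(23))^(1/3) + 14^(1/3)/(3 + sqrt(23))^(1/3))/6)*sin(14^(1/3)*sqrt(3)*c*(14^(1/3)/(3 + sqrt(23))^(1/3) + (3 + sqrt(23))^(1/3))/6) + C2*exp(-14^(1/3)*c*(-(3 + sqrt(23))^(1/3) + 14^(1/3)/(3 + sqrt(23))^(1/3))/6)*cos(14^(1/3)*sqrt(3)*c*(14^(1/3)/(3 + sqrt(23))^(1/3) + (3 + sqrt(23))^(1/3))/6) + C3*exp(14^(1/3)*c*(-(3 + sqrt(23))^(1/3) + 14^(1/3)/(3 + sqrt(23))^(1/3))/3) + 5*c^2/36 - 5*c/12 + 5/8


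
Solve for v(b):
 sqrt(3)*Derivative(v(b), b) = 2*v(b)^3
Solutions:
 v(b) = -sqrt(6)*sqrt(-1/(C1 + 2*sqrt(3)*b))/2
 v(b) = sqrt(6)*sqrt(-1/(C1 + 2*sqrt(3)*b))/2


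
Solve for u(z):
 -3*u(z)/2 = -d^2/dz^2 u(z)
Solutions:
 u(z) = C1*exp(-sqrt(6)*z/2) + C2*exp(sqrt(6)*z/2)


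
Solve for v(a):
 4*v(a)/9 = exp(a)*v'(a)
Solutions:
 v(a) = C1*exp(-4*exp(-a)/9)


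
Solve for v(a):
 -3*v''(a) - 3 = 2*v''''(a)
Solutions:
 v(a) = C1 + C2*a + C3*sin(sqrt(6)*a/2) + C4*cos(sqrt(6)*a/2) - a^2/2


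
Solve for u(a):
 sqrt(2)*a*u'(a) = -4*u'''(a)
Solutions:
 u(a) = C1 + Integral(C2*airyai(-sqrt(2)*a/2) + C3*airybi(-sqrt(2)*a/2), a)


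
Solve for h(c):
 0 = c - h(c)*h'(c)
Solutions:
 h(c) = -sqrt(C1 + c^2)
 h(c) = sqrt(C1 + c^2)


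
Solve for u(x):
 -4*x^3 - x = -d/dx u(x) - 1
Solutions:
 u(x) = C1 + x^4 + x^2/2 - x


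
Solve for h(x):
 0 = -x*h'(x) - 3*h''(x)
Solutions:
 h(x) = C1 + C2*erf(sqrt(6)*x/6)


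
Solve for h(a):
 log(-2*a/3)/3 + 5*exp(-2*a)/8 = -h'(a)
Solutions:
 h(a) = C1 - a*log(-a)/3 + a*(-log(2) + 1 + log(3))/3 + 5*exp(-2*a)/16


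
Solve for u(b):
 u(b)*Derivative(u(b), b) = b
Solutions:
 u(b) = -sqrt(C1 + b^2)
 u(b) = sqrt(C1 + b^2)


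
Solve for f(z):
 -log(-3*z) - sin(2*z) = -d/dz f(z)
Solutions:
 f(z) = C1 + z*log(-z) - z + z*log(3) - cos(2*z)/2


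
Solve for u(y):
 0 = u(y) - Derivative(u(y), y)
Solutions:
 u(y) = C1*exp(y)


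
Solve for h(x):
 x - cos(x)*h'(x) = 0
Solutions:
 h(x) = C1 + Integral(x/cos(x), x)


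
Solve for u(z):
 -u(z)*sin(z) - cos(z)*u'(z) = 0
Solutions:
 u(z) = C1*cos(z)


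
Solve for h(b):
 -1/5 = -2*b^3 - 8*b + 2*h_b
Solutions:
 h(b) = C1 + b^4/4 + 2*b^2 - b/10


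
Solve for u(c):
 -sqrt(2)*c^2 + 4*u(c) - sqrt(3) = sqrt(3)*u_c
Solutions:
 u(c) = C1*exp(4*sqrt(3)*c/3) + sqrt(2)*c^2/4 + sqrt(6)*c/8 + 3*sqrt(2)/32 + sqrt(3)/4


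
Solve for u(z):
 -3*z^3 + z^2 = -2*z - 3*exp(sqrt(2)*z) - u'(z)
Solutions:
 u(z) = C1 + 3*z^4/4 - z^3/3 - z^2 - 3*sqrt(2)*exp(sqrt(2)*z)/2


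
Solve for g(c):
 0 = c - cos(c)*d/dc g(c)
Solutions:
 g(c) = C1 + Integral(c/cos(c), c)


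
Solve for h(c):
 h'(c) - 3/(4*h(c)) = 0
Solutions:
 h(c) = -sqrt(C1 + 6*c)/2
 h(c) = sqrt(C1 + 6*c)/2


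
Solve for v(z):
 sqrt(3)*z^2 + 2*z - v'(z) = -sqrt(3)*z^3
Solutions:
 v(z) = C1 + sqrt(3)*z^4/4 + sqrt(3)*z^3/3 + z^2


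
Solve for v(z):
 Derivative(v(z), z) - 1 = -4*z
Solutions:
 v(z) = C1 - 2*z^2 + z


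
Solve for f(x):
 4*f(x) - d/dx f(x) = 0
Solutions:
 f(x) = C1*exp(4*x)


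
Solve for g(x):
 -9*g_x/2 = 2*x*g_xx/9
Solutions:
 g(x) = C1 + C2/x^(77/4)


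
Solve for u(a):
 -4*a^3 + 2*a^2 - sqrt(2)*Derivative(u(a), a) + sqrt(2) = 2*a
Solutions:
 u(a) = C1 - sqrt(2)*a^4/2 + sqrt(2)*a^3/3 - sqrt(2)*a^2/2 + a


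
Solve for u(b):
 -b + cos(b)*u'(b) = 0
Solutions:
 u(b) = C1 + Integral(b/cos(b), b)


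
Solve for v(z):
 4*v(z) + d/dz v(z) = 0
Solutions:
 v(z) = C1*exp(-4*z)


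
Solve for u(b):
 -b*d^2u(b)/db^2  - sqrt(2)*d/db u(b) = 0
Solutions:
 u(b) = C1 + C2*b^(1 - sqrt(2))


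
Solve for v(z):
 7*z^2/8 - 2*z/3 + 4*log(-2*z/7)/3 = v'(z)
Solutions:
 v(z) = C1 + 7*z^3/24 - z^2/3 + 4*z*log(-z)/3 + 4*z*(-log(7) - 1 + log(2))/3


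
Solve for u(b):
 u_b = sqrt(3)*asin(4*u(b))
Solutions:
 Integral(1/asin(4*_y), (_y, u(b))) = C1 + sqrt(3)*b


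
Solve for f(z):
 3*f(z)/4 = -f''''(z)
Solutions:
 f(z) = (C1*sin(3^(1/4)*z/2) + C2*cos(3^(1/4)*z/2))*exp(-3^(1/4)*z/2) + (C3*sin(3^(1/4)*z/2) + C4*cos(3^(1/4)*z/2))*exp(3^(1/4)*z/2)


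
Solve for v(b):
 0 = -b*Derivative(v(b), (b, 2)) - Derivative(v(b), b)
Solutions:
 v(b) = C1 + C2*log(b)


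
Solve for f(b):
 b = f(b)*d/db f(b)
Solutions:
 f(b) = -sqrt(C1 + b^2)
 f(b) = sqrt(C1 + b^2)


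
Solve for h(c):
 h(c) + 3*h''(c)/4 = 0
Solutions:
 h(c) = C1*sin(2*sqrt(3)*c/3) + C2*cos(2*sqrt(3)*c/3)


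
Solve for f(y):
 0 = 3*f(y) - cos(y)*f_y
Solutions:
 f(y) = C1*(sin(y) + 1)^(3/2)/(sin(y) - 1)^(3/2)


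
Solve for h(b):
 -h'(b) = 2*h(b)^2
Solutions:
 h(b) = 1/(C1 + 2*b)


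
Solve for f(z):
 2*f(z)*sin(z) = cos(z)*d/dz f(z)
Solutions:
 f(z) = C1/cos(z)^2


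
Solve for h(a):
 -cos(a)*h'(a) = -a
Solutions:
 h(a) = C1 + Integral(a/cos(a), a)


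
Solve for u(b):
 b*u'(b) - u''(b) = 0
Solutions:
 u(b) = C1 + C2*erfi(sqrt(2)*b/2)


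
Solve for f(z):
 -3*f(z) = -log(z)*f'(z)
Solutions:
 f(z) = C1*exp(3*li(z))


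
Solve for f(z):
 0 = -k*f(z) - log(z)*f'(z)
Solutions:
 f(z) = C1*exp(-k*li(z))


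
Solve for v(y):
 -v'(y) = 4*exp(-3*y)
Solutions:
 v(y) = C1 + 4*exp(-3*y)/3


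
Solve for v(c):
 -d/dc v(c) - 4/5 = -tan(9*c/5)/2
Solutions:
 v(c) = C1 - 4*c/5 - 5*log(cos(9*c/5))/18


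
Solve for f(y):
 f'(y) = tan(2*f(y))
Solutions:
 f(y) = -asin(C1*exp(2*y))/2 + pi/2
 f(y) = asin(C1*exp(2*y))/2


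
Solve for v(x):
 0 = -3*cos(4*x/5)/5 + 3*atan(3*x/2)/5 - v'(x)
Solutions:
 v(x) = C1 + 3*x*atan(3*x/2)/5 - log(9*x^2 + 4)/5 - 3*sin(4*x/5)/4


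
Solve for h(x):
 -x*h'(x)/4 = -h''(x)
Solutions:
 h(x) = C1 + C2*erfi(sqrt(2)*x/4)


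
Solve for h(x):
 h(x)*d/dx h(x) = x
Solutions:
 h(x) = -sqrt(C1 + x^2)
 h(x) = sqrt(C1 + x^2)


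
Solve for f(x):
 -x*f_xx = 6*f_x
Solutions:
 f(x) = C1 + C2/x^5


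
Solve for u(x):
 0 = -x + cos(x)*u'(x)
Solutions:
 u(x) = C1 + Integral(x/cos(x), x)


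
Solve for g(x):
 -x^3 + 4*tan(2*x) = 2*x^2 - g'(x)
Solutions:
 g(x) = C1 + x^4/4 + 2*x^3/3 + 2*log(cos(2*x))


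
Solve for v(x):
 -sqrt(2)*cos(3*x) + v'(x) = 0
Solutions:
 v(x) = C1 + sqrt(2)*sin(3*x)/3


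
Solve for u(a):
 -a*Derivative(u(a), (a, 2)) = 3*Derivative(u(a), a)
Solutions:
 u(a) = C1 + C2/a^2


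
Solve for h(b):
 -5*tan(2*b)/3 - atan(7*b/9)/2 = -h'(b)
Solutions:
 h(b) = C1 + b*atan(7*b/9)/2 - 9*log(49*b^2 + 81)/28 - 5*log(cos(2*b))/6


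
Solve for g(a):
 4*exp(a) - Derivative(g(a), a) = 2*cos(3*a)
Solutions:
 g(a) = C1 + 4*exp(a) - 2*sin(3*a)/3


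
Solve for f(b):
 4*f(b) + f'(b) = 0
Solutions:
 f(b) = C1*exp(-4*b)


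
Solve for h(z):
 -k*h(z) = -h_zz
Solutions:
 h(z) = C1*exp(-sqrt(k)*z) + C2*exp(sqrt(k)*z)


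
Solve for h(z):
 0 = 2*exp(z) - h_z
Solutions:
 h(z) = C1 + 2*exp(z)


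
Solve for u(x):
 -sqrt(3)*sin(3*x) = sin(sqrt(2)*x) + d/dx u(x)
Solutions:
 u(x) = C1 + sqrt(3)*cos(3*x)/3 + sqrt(2)*cos(sqrt(2)*x)/2


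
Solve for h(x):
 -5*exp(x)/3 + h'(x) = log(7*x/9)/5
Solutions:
 h(x) = C1 + x*log(x)/5 + x*(-2*log(3) - 1 + log(7))/5 + 5*exp(x)/3


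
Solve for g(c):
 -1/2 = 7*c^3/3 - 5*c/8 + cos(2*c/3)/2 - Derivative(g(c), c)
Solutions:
 g(c) = C1 + 7*c^4/12 - 5*c^2/16 + c/2 + 3*sin(2*c/3)/4


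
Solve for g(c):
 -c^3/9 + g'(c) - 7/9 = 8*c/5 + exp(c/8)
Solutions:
 g(c) = C1 + c^4/36 + 4*c^2/5 + 7*c/9 + 8*exp(c/8)


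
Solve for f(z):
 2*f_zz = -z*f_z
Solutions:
 f(z) = C1 + C2*erf(z/2)


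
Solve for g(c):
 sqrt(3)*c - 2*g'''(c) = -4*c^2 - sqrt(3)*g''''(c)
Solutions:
 g(c) = C1 + C2*c + C3*c^2 + C4*exp(2*sqrt(3)*c/3) + c^5/30 + 5*sqrt(3)*c^4/48 + 5*c^3/8


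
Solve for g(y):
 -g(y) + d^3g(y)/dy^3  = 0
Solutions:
 g(y) = C3*exp(y) + (C1*sin(sqrt(3)*y/2) + C2*cos(sqrt(3)*y/2))*exp(-y/2)


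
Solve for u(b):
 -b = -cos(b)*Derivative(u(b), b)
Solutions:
 u(b) = C1 + Integral(b/cos(b), b)


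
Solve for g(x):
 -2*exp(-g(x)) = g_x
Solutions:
 g(x) = log(C1 - 2*x)


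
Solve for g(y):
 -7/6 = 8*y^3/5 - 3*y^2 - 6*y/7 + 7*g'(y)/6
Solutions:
 g(y) = C1 - 12*y^4/35 + 6*y^3/7 + 18*y^2/49 - y


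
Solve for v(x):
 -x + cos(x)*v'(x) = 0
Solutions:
 v(x) = C1 + Integral(x/cos(x), x)


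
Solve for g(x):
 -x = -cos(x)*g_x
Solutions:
 g(x) = C1 + Integral(x/cos(x), x)


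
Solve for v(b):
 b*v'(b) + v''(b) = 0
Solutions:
 v(b) = C1 + C2*erf(sqrt(2)*b/2)


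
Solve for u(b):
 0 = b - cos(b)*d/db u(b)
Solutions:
 u(b) = C1 + Integral(b/cos(b), b)


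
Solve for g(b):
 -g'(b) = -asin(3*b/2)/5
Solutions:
 g(b) = C1 + b*asin(3*b/2)/5 + sqrt(4 - 9*b^2)/15


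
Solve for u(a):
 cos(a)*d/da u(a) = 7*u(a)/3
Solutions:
 u(a) = C1*(sin(a) + 1)^(7/6)/(sin(a) - 1)^(7/6)


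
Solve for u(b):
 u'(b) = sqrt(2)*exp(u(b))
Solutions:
 u(b) = log(-1/(C1 + sqrt(2)*b))


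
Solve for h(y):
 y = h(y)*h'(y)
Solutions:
 h(y) = -sqrt(C1 + y^2)
 h(y) = sqrt(C1 + y^2)


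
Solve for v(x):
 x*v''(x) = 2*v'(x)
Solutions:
 v(x) = C1 + C2*x^3


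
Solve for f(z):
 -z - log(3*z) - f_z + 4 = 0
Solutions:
 f(z) = C1 - z^2/2 - z*log(z) - z*log(3) + 5*z


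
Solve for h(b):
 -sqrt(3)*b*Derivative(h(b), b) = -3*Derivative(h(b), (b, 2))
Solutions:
 h(b) = C1 + C2*erfi(sqrt(2)*3^(3/4)*b/6)


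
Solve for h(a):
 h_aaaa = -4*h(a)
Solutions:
 h(a) = (C1*sin(a) + C2*cos(a))*exp(-a) + (C3*sin(a) + C4*cos(a))*exp(a)


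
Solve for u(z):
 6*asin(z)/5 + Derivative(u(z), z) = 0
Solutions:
 u(z) = C1 - 6*z*asin(z)/5 - 6*sqrt(1 - z^2)/5


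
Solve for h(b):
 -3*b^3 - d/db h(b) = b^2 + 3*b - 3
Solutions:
 h(b) = C1 - 3*b^4/4 - b^3/3 - 3*b^2/2 + 3*b


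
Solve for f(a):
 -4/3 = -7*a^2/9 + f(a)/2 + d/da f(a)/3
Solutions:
 f(a) = C1*exp(-3*a/2) + 14*a^2/9 - 56*a/27 - 104/81


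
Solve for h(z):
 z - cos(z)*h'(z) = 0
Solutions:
 h(z) = C1 + Integral(z/cos(z), z)


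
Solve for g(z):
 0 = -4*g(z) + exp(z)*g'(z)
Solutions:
 g(z) = C1*exp(-4*exp(-z))


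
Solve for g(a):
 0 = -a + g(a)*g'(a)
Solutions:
 g(a) = -sqrt(C1 + a^2)
 g(a) = sqrt(C1 + a^2)


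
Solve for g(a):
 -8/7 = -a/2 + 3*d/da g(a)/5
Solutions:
 g(a) = C1 + 5*a^2/12 - 40*a/21


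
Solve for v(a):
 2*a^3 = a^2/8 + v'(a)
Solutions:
 v(a) = C1 + a^4/2 - a^3/24


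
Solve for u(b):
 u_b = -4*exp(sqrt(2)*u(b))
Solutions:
 u(b) = sqrt(2)*(2*log(1/(C1 + 4*b)) - log(2))/4


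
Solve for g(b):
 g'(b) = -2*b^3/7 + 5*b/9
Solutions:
 g(b) = C1 - b^4/14 + 5*b^2/18


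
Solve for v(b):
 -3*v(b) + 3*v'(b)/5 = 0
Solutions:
 v(b) = C1*exp(5*b)


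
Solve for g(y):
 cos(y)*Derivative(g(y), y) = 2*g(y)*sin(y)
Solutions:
 g(y) = C1/cos(y)^2


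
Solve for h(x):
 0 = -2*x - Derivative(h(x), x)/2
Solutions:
 h(x) = C1 - 2*x^2


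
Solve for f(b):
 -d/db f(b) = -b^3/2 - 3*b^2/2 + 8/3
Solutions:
 f(b) = C1 + b^4/8 + b^3/2 - 8*b/3


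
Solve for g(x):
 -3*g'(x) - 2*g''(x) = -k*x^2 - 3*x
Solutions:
 g(x) = C1 + C2*exp(-3*x/2) + k*x^3/9 - 2*k*x^2/9 + 8*k*x/27 + x^2/2 - 2*x/3


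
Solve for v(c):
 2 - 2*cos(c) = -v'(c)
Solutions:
 v(c) = C1 - 2*c + 2*sin(c)


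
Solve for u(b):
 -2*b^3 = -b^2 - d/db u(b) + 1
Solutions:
 u(b) = C1 + b^4/2 - b^3/3 + b


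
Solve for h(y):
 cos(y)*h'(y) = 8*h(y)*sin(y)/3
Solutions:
 h(y) = C1/cos(y)^(8/3)


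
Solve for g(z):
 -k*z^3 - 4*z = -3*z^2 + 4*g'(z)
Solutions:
 g(z) = C1 - k*z^4/16 + z^3/4 - z^2/2


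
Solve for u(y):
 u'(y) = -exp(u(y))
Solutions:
 u(y) = log(1/(C1 + y))


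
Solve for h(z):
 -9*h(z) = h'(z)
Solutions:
 h(z) = C1*exp(-9*z)


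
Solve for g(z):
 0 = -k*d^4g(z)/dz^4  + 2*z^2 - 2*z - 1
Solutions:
 g(z) = C1 + C2*z + C3*z^2 + C4*z^3 + z^6/(180*k) - z^5/(60*k) - z^4/(24*k)


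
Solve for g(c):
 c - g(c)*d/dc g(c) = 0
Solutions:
 g(c) = -sqrt(C1 + c^2)
 g(c) = sqrt(C1 + c^2)


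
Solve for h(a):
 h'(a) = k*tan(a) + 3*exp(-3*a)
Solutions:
 h(a) = C1 + k*log(tan(a)^2 + 1)/2 - exp(-3*a)


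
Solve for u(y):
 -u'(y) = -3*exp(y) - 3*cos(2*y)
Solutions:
 u(y) = C1 + 3*exp(y) + 3*sin(2*y)/2


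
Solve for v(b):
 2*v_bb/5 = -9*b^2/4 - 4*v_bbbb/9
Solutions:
 v(b) = C1 + C2*b + C3*sin(3*sqrt(10)*b/10) + C4*cos(3*sqrt(10)*b/10) - 15*b^4/32 + 25*b^2/4


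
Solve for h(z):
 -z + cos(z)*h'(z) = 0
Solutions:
 h(z) = C1 + Integral(z/cos(z), z)


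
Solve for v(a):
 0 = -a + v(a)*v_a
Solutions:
 v(a) = -sqrt(C1 + a^2)
 v(a) = sqrt(C1 + a^2)


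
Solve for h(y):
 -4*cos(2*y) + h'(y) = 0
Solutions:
 h(y) = C1 + 2*sin(2*y)


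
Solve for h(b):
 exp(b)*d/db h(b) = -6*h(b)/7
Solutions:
 h(b) = C1*exp(6*exp(-b)/7)


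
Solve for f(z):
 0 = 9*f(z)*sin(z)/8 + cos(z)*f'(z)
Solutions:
 f(z) = C1*cos(z)^(9/8)


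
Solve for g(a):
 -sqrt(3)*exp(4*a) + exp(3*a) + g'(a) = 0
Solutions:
 g(a) = C1 + sqrt(3)*exp(4*a)/4 - exp(3*a)/3


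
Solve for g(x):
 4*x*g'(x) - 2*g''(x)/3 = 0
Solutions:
 g(x) = C1 + C2*erfi(sqrt(3)*x)


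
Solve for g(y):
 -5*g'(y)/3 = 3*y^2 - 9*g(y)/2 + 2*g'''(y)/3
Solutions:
 g(y) = C1*exp(3^(1/3)*y*(-(243 + sqrt(62049))^(1/3) + 10*3^(1/3)/(243 + sqrt(62049))^(1/3))/12)*sin(3^(1/6)*y*(30/(243 + sqrt(62049))^(1/3) + 3^(2/3)*(243 + sqrt(62049))^(1/3))/12) + C2*exp(3^(1/3)*y*(-(243 + sqrt(62049))^(1/3) + 10*3^(1/3)/(243 + sqrt(62049))^(1/3))/12)*cos(3^(1/6)*y*(30/(243 + sqrt(62049))^(1/3) + 3^(2/3)*(243 + sqrt(62049))^(1/3))/12) + C3*exp(-3^(1/3)*y*(-(243 + sqrt(62049))^(1/3) + 10*3^(1/3)/(243 + sqrt(62049))^(1/3))/6) + 2*y^2/3 + 40*y/81 + 400/2187


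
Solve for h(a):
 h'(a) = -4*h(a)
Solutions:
 h(a) = C1*exp(-4*a)


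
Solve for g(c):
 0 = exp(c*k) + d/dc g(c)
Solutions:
 g(c) = C1 - exp(c*k)/k


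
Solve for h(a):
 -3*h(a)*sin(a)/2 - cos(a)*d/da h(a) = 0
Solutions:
 h(a) = C1*cos(a)^(3/2)


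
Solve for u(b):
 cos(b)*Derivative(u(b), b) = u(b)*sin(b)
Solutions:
 u(b) = C1/cos(b)


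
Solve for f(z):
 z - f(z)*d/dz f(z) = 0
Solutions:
 f(z) = -sqrt(C1 + z^2)
 f(z) = sqrt(C1 + z^2)


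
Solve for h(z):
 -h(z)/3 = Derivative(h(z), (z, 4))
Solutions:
 h(z) = (C1*sin(sqrt(2)*3^(3/4)*z/6) + C2*cos(sqrt(2)*3^(3/4)*z/6))*exp(-sqrt(2)*3^(3/4)*z/6) + (C3*sin(sqrt(2)*3^(3/4)*z/6) + C4*cos(sqrt(2)*3^(3/4)*z/6))*exp(sqrt(2)*3^(3/4)*z/6)


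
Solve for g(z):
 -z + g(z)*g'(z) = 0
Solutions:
 g(z) = -sqrt(C1 + z^2)
 g(z) = sqrt(C1 + z^2)


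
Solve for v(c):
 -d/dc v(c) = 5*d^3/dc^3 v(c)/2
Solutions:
 v(c) = C1 + C2*sin(sqrt(10)*c/5) + C3*cos(sqrt(10)*c/5)


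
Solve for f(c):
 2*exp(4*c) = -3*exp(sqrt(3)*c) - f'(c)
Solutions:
 f(c) = C1 - exp(4*c)/2 - sqrt(3)*exp(sqrt(3)*c)


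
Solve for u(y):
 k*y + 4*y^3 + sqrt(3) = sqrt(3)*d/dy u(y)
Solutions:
 u(y) = C1 + sqrt(3)*k*y^2/6 + sqrt(3)*y^4/3 + y


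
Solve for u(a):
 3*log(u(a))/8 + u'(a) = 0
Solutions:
 li(u(a)) = C1 - 3*a/8


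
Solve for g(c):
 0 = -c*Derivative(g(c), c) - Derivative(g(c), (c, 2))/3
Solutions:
 g(c) = C1 + C2*erf(sqrt(6)*c/2)


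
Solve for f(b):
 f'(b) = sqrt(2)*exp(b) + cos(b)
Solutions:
 f(b) = C1 + sqrt(2)*exp(b) + sin(b)


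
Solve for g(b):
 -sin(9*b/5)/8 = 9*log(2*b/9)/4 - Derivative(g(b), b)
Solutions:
 g(b) = C1 + 9*b*log(b)/4 - 9*b*log(3)/2 - 9*b/4 + 9*b*log(2)/4 - 5*cos(9*b/5)/72


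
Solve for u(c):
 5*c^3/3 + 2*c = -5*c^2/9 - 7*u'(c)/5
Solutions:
 u(c) = C1 - 25*c^4/84 - 25*c^3/189 - 5*c^2/7


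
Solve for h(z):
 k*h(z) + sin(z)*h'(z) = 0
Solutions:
 h(z) = C1*exp(k*(-log(cos(z) - 1) + log(cos(z) + 1))/2)


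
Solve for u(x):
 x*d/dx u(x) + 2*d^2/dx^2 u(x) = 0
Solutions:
 u(x) = C1 + C2*erf(x/2)


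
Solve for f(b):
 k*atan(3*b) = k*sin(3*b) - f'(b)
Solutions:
 f(b) = C1 - k*(b*atan(3*b) - log(9*b^2 + 1)/6 + cos(3*b)/3)


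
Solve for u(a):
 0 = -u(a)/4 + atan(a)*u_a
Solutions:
 u(a) = C1*exp(Integral(1/atan(a), a)/4)


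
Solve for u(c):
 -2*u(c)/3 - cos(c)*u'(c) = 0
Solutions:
 u(c) = C1*(sin(c) - 1)^(1/3)/(sin(c) + 1)^(1/3)


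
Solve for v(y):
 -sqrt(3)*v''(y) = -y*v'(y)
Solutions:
 v(y) = C1 + C2*erfi(sqrt(2)*3^(3/4)*y/6)


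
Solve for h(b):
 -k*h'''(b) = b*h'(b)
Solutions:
 h(b) = C1 + Integral(C2*airyai(b*(-1/k)^(1/3)) + C3*airybi(b*(-1/k)^(1/3)), b)


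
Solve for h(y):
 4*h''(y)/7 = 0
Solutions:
 h(y) = C1 + C2*y


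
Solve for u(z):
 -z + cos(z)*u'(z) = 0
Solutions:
 u(z) = C1 + Integral(z/cos(z), z)


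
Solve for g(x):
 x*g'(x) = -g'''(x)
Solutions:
 g(x) = C1 + Integral(C2*airyai(-x) + C3*airybi(-x), x)


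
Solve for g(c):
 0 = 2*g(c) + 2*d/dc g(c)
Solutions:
 g(c) = C1*exp(-c)


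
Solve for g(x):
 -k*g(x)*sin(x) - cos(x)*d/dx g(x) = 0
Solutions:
 g(x) = C1*exp(k*log(cos(x)))


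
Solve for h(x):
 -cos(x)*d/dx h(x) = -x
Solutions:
 h(x) = C1 + Integral(x/cos(x), x)


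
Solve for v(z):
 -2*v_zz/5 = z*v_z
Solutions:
 v(z) = C1 + C2*erf(sqrt(5)*z/2)


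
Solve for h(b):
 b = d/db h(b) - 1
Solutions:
 h(b) = C1 + b^2/2 + b


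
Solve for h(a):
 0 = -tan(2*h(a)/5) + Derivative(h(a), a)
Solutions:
 h(a) = -5*asin(C1*exp(2*a/5))/2 + 5*pi/2
 h(a) = 5*asin(C1*exp(2*a/5))/2


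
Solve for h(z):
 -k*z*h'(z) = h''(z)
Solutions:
 h(z) = Piecewise((-sqrt(2)*sqrt(pi)*C1*erf(sqrt(2)*sqrt(k)*z/2)/(2*sqrt(k)) - C2, (k > 0) | (k < 0)), (-C1*z - C2, True))


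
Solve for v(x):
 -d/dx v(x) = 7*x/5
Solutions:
 v(x) = C1 - 7*x^2/10


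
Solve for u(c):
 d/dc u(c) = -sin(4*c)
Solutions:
 u(c) = C1 + cos(4*c)/4


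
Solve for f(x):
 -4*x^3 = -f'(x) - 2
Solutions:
 f(x) = C1 + x^4 - 2*x


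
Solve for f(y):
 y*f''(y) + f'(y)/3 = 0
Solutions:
 f(y) = C1 + C2*y^(2/3)


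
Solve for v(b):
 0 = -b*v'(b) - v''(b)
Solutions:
 v(b) = C1 + C2*erf(sqrt(2)*b/2)


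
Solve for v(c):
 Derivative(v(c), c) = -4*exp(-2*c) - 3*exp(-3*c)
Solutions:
 v(c) = C1 + 2*exp(-2*c) + exp(-3*c)


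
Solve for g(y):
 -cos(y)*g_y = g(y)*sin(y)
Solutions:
 g(y) = C1*cos(y)


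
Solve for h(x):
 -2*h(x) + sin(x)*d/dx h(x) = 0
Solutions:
 h(x) = C1*(cos(x) - 1)/(cos(x) + 1)


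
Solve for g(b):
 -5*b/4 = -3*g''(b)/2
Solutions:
 g(b) = C1 + C2*b + 5*b^3/36


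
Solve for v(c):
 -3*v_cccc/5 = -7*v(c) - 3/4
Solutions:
 v(c) = C1*exp(-3^(3/4)*35^(1/4)*c/3) + C2*exp(3^(3/4)*35^(1/4)*c/3) + C3*sin(3^(3/4)*35^(1/4)*c/3) + C4*cos(3^(3/4)*35^(1/4)*c/3) - 3/28


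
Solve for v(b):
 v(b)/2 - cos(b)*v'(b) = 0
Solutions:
 v(b) = C1*(sin(b) + 1)^(1/4)/(sin(b) - 1)^(1/4)


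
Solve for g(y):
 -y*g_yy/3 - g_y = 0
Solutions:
 g(y) = C1 + C2/y^2


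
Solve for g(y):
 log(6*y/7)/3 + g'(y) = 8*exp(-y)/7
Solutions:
 g(y) = C1 - y*log(y)/3 + y*(-log(6) + 1 + log(7))/3 - 8*exp(-y)/7


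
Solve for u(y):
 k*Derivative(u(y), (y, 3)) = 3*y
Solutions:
 u(y) = C1 + C2*y + C3*y^2 + y^4/(8*k)


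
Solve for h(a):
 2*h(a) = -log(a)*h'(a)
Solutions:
 h(a) = C1*exp(-2*li(a))


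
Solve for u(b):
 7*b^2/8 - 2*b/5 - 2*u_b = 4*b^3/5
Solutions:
 u(b) = C1 - b^4/10 + 7*b^3/48 - b^2/10


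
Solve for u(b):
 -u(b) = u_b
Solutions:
 u(b) = C1*exp(-b)


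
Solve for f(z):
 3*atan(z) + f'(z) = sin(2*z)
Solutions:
 f(z) = C1 - 3*z*atan(z) + 3*log(z^2 + 1)/2 - cos(2*z)/2


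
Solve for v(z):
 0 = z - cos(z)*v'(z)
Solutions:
 v(z) = C1 + Integral(z/cos(z), z)


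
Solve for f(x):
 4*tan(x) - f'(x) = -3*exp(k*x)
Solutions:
 f(x) = C1 + 3*Piecewise((exp(k*x)/k, Ne(k, 0)), (x, True)) - 4*log(cos(x))


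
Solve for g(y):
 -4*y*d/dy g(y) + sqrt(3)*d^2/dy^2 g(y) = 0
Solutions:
 g(y) = C1 + C2*erfi(sqrt(2)*3^(3/4)*y/3)


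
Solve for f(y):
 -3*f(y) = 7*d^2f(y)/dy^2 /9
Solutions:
 f(y) = C1*sin(3*sqrt(21)*y/7) + C2*cos(3*sqrt(21)*y/7)


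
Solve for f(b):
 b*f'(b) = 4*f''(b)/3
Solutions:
 f(b) = C1 + C2*erfi(sqrt(6)*b/4)


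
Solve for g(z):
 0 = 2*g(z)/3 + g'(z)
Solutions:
 g(z) = C1*exp(-2*z/3)


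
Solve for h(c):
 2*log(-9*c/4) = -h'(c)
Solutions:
 h(c) = C1 - 2*c*log(-c) + 2*c*(-2*log(3) + 1 + 2*log(2))


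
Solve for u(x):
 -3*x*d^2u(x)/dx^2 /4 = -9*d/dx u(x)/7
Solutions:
 u(x) = C1 + C2*x^(19/7)


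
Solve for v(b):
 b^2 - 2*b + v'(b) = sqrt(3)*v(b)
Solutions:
 v(b) = C1*exp(sqrt(3)*b) + sqrt(3)*b^2/3 - 2*sqrt(3)*b/3 + 2*b/3 - 2/3 + 2*sqrt(3)/9


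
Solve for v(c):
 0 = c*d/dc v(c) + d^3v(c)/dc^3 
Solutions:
 v(c) = C1 + Integral(C2*airyai(-c) + C3*airybi(-c), c)


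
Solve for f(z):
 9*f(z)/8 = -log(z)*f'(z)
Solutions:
 f(z) = C1*exp(-9*li(z)/8)


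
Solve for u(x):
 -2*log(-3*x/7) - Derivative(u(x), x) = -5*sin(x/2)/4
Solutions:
 u(x) = C1 - 2*x*log(-x) - 2*x*log(3) + 2*x + 2*x*log(7) - 5*cos(x/2)/2


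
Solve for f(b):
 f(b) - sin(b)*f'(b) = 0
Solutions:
 f(b) = C1*sqrt(cos(b) - 1)/sqrt(cos(b) + 1)


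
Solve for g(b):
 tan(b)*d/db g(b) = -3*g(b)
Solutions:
 g(b) = C1/sin(b)^3


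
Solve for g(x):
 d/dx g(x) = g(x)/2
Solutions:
 g(x) = C1*exp(x/2)


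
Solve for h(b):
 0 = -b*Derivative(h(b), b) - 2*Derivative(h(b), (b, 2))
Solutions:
 h(b) = C1 + C2*erf(b/2)


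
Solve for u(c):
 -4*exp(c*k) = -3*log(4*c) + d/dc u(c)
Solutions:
 u(c) = C1 + 3*c*log(c) + 3*c*(-1 + 2*log(2)) + Piecewise((-4*exp(c*k)/k, Ne(k, 0)), (-4*c, True))


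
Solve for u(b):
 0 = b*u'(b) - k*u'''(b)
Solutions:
 u(b) = C1 + Integral(C2*airyai(b*(1/k)^(1/3)) + C3*airybi(b*(1/k)^(1/3)), b)


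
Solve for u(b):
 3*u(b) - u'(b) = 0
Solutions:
 u(b) = C1*exp(3*b)


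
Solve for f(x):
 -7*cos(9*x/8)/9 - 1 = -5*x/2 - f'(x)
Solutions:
 f(x) = C1 - 5*x^2/4 + x + 56*sin(9*x/8)/81


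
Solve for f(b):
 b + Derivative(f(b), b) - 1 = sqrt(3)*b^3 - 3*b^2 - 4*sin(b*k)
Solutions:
 f(b) = C1 + sqrt(3)*b^4/4 - b^3 - b^2/2 + b + 4*cos(b*k)/k


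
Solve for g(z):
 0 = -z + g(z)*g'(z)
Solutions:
 g(z) = -sqrt(C1 + z^2)
 g(z) = sqrt(C1 + z^2)


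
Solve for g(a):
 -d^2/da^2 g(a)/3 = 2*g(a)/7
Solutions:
 g(a) = C1*sin(sqrt(42)*a/7) + C2*cos(sqrt(42)*a/7)


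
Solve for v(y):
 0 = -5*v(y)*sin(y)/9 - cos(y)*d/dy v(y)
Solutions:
 v(y) = C1*cos(y)^(5/9)


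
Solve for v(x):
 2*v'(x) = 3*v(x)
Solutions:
 v(x) = C1*exp(3*x/2)


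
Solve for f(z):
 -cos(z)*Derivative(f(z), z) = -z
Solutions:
 f(z) = C1 + Integral(z/cos(z), z)


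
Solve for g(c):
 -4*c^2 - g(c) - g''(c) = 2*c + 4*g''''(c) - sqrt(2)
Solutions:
 g(c) = -4*c^2 - 2*c + (C1*sin(sqrt(2)*c*cos(atan(sqrt(15))/2)/2) + C2*cos(sqrt(2)*c*cos(atan(sqrt(15))/2)/2))*exp(-sqrt(2)*c*sin(atan(sqrt(15))/2)/2) + (C3*sin(sqrt(2)*c*cos(atan(sqrt(15))/2)/2) + C4*cos(sqrt(2)*c*cos(atan(sqrt(15))/2)/2))*exp(sqrt(2)*c*sin(atan(sqrt(15))/2)/2) + sqrt(2) + 8


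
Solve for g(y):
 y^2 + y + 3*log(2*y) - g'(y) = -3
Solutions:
 g(y) = C1 + y^3/3 + y^2/2 + 3*y*log(y) + y*log(8)


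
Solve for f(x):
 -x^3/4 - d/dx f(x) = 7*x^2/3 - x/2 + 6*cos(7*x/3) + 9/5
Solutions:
 f(x) = C1 - x^4/16 - 7*x^3/9 + x^2/4 - 9*x/5 - 18*sin(7*x/3)/7


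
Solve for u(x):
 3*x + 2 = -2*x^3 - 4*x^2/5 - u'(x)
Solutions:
 u(x) = C1 - x^4/2 - 4*x^3/15 - 3*x^2/2 - 2*x


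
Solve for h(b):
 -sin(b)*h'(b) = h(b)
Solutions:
 h(b) = C1*sqrt(cos(b) + 1)/sqrt(cos(b) - 1)


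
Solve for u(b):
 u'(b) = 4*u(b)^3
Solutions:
 u(b) = -sqrt(2)*sqrt(-1/(C1 + 4*b))/2
 u(b) = sqrt(2)*sqrt(-1/(C1 + 4*b))/2


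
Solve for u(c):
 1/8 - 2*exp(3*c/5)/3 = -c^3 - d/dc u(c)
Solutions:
 u(c) = C1 - c^4/4 - c/8 + 10*exp(3*c/5)/9


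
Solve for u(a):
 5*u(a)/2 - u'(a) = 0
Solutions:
 u(a) = C1*exp(5*a/2)


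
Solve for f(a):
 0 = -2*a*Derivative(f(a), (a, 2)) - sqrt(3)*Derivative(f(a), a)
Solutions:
 f(a) = C1 + C2*a^(1 - sqrt(3)/2)


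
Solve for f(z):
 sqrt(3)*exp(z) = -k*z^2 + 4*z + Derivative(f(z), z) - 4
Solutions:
 f(z) = C1 + k*z^3/3 - 2*z^2 + 4*z + sqrt(3)*exp(z)


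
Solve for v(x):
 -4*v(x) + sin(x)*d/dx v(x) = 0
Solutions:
 v(x) = C1*(cos(x)^2 - 2*cos(x) + 1)/(cos(x)^2 + 2*cos(x) + 1)


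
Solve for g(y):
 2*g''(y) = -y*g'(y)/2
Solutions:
 g(y) = C1 + C2*erf(sqrt(2)*y/4)


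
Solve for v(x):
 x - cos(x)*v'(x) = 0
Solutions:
 v(x) = C1 + Integral(x/cos(x), x)


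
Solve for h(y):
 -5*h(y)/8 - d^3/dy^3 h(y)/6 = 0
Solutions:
 h(y) = C3*exp(-30^(1/3)*y/2) + (C1*sin(10^(1/3)*3^(5/6)*y/4) + C2*cos(10^(1/3)*3^(5/6)*y/4))*exp(30^(1/3)*y/4)


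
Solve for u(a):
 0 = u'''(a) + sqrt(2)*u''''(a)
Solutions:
 u(a) = C1 + C2*a + C3*a^2 + C4*exp(-sqrt(2)*a/2)


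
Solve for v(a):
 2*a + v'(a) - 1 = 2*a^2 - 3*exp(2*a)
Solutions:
 v(a) = C1 + 2*a^3/3 - a^2 + a - 3*exp(2*a)/2


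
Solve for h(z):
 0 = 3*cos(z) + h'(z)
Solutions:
 h(z) = C1 - 3*sin(z)


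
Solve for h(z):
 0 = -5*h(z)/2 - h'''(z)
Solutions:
 h(z) = C3*exp(-2^(2/3)*5^(1/3)*z/2) + (C1*sin(2^(2/3)*sqrt(3)*5^(1/3)*z/4) + C2*cos(2^(2/3)*sqrt(3)*5^(1/3)*z/4))*exp(2^(2/3)*5^(1/3)*z/4)


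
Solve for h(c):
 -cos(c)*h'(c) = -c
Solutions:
 h(c) = C1 + Integral(c/cos(c), c)


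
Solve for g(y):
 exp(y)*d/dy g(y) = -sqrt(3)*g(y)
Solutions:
 g(y) = C1*exp(sqrt(3)*exp(-y))


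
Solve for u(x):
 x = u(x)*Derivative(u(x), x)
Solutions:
 u(x) = -sqrt(C1 + x^2)
 u(x) = sqrt(C1 + x^2)
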